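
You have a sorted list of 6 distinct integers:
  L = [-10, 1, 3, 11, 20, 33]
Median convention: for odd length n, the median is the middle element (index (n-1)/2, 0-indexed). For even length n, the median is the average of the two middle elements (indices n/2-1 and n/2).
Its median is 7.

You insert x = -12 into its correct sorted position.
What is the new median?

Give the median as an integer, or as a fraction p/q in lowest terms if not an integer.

Answer: 3

Derivation:
Old list (sorted, length 6): [-10, 1, 3, 11, 20, 33]
Old median = 7
Insert x = -12
Old length even (6). Middle pair: indices 2,3 = 3,11.
New length odd (7). New median = single middle element.
x = -12: 0 elements are < x, 6 elements are > x.
New sorted list: [-12, -10, 1, 3, 11, 20, 33]
New median = 3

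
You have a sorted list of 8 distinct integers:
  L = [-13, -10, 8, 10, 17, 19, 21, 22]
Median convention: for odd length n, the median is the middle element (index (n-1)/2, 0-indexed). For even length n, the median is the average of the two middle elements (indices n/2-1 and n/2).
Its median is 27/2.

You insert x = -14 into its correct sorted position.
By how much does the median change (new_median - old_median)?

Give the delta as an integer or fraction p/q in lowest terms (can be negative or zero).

Old median = 27/2
After inserting x = -14: new sorted = [-14, -13, -10, 8, 10, 17, 19, 21, 22]
New median = 10
Delta = 10 - 27/2 = -7/2

Answer: -7/2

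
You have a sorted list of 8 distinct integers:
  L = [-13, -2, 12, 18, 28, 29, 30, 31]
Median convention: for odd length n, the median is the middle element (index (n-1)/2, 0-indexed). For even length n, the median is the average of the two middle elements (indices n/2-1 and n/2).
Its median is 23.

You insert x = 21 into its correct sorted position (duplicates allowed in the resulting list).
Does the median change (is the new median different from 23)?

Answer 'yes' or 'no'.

Old median = 23
Insert x = 21
New median = 21
Changed? yes

Answer: yes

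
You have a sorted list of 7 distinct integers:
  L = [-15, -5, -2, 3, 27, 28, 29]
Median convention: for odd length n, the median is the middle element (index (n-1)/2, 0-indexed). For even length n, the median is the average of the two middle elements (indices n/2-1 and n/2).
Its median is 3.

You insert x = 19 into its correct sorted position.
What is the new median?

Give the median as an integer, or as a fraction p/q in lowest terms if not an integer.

Old list (sorted, length 7): [-15, -5, -2, 3, 27, 28, 29]
Old median = 3
Insert x = 19
Old length odd (7). Middle was index 3 = 3.
New length even (8). New median = avg of two middle elements.
x = 19: 4 elements are < x, 3 elements are > x.
New sorted list: [-15, -5, -2, 3, 19, 27, 28, 29]
New median = 11

Answer: 11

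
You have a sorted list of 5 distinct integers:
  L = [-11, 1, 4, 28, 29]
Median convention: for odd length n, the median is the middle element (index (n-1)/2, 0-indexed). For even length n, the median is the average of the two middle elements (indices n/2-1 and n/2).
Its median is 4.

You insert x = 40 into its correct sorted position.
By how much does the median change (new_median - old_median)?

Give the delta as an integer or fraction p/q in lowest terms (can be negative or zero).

Answer: 12

Derivation:
Old median = 4
After inserting x = 40: new sorted = [-11, 1, 4, 28, 29, 40]
New median = 16
Delta = 16 - 4 = 12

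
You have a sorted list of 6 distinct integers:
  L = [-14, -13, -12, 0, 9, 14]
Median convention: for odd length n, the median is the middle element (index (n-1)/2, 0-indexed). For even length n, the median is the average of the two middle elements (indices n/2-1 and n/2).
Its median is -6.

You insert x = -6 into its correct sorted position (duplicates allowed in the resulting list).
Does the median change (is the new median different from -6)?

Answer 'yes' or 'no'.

Old median = -6
Insert x = -6
New median = -6
Changed? no

Answer: no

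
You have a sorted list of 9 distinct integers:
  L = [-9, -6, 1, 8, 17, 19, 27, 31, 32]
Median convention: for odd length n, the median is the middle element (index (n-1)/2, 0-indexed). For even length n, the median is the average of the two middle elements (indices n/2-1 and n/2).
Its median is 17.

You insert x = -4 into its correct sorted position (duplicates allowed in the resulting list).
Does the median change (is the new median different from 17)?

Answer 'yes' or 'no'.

Answer: yes

Derivation:
Old median = 17
Insert x = -4
New median = 25/2
Changed? yes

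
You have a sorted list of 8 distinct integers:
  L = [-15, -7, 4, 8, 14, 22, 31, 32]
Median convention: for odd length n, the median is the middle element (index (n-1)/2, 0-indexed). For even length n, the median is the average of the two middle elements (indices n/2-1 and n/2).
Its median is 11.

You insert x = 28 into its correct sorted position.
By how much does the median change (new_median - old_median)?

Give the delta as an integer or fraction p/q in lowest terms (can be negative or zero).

Old median = 11
After inserting x = 28: new sorted = [-15, -7, 4, 8, 14, 22, 28, 31, 32]
New median = 14
Delta = 14 - 11 = 3

Answer: 3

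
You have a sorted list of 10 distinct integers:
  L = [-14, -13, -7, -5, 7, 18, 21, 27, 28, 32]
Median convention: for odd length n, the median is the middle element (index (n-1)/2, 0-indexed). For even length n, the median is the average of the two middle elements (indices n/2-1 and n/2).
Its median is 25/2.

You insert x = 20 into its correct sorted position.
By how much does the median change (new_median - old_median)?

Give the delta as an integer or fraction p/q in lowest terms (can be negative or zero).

Answer: 11/2

Derivation:
Old median = 25/2
After inserting x = 20: new sorted = [-14, -13, -7, -5, 7, 18, 20, 21, 27, 28, 32]
New median = 18
Delta = 18 - 25/2 = 11/2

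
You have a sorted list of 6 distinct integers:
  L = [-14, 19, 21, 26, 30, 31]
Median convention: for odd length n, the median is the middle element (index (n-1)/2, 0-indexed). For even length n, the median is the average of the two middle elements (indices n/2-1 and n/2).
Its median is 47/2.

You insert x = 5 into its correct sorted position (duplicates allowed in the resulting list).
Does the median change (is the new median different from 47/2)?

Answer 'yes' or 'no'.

Old median = 47/2
Insert x = 5
New median = 21
Changed? yes

Answer: yes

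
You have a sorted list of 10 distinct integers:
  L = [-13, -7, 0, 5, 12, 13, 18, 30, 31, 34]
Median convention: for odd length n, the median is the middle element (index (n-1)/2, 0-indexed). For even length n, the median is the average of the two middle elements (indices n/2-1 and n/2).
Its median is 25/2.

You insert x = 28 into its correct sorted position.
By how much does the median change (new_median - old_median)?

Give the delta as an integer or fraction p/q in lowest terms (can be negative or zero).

Old median = 25/2
After inserting x = 28: new sorted = [-13, -7, 0, 5, 12, 13, 18, 28, 30, 31, 34]
New median = 13
Delta = 13 - 25/2 = 1/2

Answer: 1/2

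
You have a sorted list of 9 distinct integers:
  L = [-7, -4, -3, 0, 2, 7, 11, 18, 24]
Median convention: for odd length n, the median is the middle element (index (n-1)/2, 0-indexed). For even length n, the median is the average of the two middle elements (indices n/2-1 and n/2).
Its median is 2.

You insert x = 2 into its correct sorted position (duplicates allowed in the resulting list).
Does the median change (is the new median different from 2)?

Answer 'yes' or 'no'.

Answer: no

Derivation:
Old median = 2
Insert x = 2
New median = 2
Changed? no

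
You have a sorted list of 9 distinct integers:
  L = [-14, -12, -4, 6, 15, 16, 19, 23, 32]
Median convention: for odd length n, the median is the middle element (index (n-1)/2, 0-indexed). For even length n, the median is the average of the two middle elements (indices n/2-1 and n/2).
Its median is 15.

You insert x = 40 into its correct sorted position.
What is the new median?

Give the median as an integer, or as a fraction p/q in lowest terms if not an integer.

Answer: 31/2

Derivation:
Old list (sorted, length 9): [-14, -12, -4, 6, 15, 16, 19, 23, 32]
Old median = 15
Insert x = 40
Old length odd (9). Middle was index 4 = 15.
New length even (10). New median = avg of two middle elements.
x = 40: 9 elements are < x, 0 elements are > x.
New sorted list: [-14, -12, -4, 6, 15, 16, 19, 23, 32, 40]
New median = 31/2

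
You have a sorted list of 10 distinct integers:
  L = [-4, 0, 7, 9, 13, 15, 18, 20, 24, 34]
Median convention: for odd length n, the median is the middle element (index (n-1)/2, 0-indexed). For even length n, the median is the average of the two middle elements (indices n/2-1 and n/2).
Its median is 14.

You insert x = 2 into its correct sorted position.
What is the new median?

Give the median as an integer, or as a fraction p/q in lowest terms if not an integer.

Old list (sorted, length 10): [-4, 0, 7, 9, 13, 15, 18, 20, 24, 34]
Old median = 14
Insert x = 2
Old length even (10). Middle pair: indices 4,5 = 13,15.
New length odd (11). New median = single middle element.
x = 2: 2 elements are < x, 8 elements are > x.
New sorted list: [-4, 0, 2, 7, 9, 13, 15, 18, 20, 24, 34]
New median = 13

Answer: 13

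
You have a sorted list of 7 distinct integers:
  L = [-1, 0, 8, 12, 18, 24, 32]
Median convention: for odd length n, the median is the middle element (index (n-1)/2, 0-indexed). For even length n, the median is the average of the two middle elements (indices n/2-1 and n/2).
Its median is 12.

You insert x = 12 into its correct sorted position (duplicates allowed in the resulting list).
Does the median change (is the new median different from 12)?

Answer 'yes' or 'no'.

Old median = 12
Insert x = 12
New median = 12
Changed? no

Answer: no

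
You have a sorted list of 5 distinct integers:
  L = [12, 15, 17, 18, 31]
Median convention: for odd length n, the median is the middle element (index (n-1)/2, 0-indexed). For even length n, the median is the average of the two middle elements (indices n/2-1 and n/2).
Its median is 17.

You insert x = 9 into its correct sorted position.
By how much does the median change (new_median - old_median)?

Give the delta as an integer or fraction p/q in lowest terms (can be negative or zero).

Answer: -1

Derivation:
Old median = 17
After inserting x = 9: new sorted = [9, 12, 15, 17, 18, 31]
New median = 16
Delta = 16 - 17 = -1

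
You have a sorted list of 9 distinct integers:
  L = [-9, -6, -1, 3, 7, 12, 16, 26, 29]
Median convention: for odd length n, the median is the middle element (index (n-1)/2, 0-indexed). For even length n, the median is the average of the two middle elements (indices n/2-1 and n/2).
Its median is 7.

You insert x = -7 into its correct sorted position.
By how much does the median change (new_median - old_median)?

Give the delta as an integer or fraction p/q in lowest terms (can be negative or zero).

Old median = 7
After inserting x = -7: new sorted = [-9, -7, -6, -1, 3, 7, 12, 16, 26, 29]
New median = 5
Delta = 5 - 7 = -2

Answer: -2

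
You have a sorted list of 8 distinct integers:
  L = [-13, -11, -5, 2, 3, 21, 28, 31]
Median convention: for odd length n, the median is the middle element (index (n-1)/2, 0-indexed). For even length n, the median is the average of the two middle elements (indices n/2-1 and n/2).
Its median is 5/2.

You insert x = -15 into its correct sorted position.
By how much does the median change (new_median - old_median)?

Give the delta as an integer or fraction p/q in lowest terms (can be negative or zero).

Old median = 5/2
After inserting x = -15: new sorted = [-15, -13, -11, -5, 2, 3, 21, 28, 31]
New median = 2
Delta = 2 - 5/2 = -1/2

Answer: -1/2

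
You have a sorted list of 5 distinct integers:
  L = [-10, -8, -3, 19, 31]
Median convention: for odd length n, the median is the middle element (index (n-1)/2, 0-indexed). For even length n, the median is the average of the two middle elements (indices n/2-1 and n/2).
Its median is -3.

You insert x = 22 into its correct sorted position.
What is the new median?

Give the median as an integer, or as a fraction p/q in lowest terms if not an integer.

Old list (sorted, length 5): [-10, -8, -3, 19, 31]
Old median = -3
Insert x = 22
Old length odd (5). Middle was index 2 = -3.
New length even (6). New median = avg of two middle elements.
x = 22: 4 elements are < x, 1 elements are > x.
New sorted list: [-10, -8, -3, 19, 22, 31]
New median = 8

Answer: 8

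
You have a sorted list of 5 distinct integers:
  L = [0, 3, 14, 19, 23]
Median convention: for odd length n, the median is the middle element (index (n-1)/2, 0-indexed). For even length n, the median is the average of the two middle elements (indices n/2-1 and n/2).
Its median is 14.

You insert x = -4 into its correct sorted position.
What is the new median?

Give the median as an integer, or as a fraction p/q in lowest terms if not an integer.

Answer: 17/2

Derivation:
Old list (sorted, length 5): [0, 3, 14, 19, 23]
Old median = 14
Insert x = -4
Old length odd (5). Middle was index 2 = 14.
New length even (6). New median = avg of two middle elements.
x = -4: 0 elements are < x, 5 elements are > x.
New sorted list: [-4, 0, 3, 14, 19, 23]
New median = 17/2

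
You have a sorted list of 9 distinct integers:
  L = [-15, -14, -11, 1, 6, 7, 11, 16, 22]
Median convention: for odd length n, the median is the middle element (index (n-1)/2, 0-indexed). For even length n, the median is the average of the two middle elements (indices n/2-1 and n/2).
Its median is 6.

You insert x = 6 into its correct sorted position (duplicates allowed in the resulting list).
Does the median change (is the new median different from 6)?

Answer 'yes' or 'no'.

Old median = 6
Insert x = 6
New median = 6
Changed? no

Answer: no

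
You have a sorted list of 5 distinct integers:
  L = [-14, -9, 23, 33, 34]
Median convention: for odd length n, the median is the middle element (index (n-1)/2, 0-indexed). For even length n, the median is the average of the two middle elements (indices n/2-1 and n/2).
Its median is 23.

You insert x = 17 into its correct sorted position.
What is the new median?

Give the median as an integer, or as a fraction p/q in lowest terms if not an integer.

Answer: 20

Derivation:
Old list (sorted, length 5): [-14, -9, 23, 33, 34]
Old median = 23
Insert x = 17
Old length odd (5). Middle was index 2 = 23.
New length even (6). New median = avg of two middle elements.
x = 17: 2 elements are < x, 3 elements are > x.
New sorted list: [-14, -9, 17, 23, 33, 34]
New median = 20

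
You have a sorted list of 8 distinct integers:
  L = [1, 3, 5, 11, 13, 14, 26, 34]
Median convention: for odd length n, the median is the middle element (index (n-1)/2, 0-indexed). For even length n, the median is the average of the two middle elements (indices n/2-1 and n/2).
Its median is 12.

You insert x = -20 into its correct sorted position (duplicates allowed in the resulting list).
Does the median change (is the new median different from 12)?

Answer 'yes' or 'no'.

Answer: yes

Derivation:
Old median = 12
Insert x = -20
New median = 11
Changed? yes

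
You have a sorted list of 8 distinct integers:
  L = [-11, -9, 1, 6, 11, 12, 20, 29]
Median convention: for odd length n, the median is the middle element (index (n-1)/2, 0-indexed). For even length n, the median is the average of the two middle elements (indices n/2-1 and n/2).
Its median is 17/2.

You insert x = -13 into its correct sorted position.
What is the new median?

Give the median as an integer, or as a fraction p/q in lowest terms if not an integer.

Old list (sorted, length 8): [-11, -9, 1, 6, 11, 12, 20, 29]
Old median = 17/2
Insert x = -13
Old length even (8). Middle pair: indices 3,4 = 6,11.
New length odd (9). New median = single middle element.
x = -13: 0 elements are < x, 8 elements are > x.
New sorted list: [-13, -11, -9, 1, 6, 11, 12, 20, 29]
New median = 6

Answer: 6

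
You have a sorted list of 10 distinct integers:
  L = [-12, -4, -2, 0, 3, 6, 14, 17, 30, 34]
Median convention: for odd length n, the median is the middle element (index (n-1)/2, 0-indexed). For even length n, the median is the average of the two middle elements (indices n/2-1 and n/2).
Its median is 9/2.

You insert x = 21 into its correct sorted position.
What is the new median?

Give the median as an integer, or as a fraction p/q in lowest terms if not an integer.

Answer: 6

Derivation:
Old list (sorted, length 10): [-12, -4, -2, 0, 3, 6, 14, 17, 30, 34]
Old median = 9/2
Insert x = 21
Old length even (10). Middle pair: indices 4,5 = 3,6.
New length odd (11). New median = single middle element.
x = 21: 8 elements are < x, 2 elements are > x.
New sorted list: [-12, -4, -2, 0, 3, 6, 14, 17, 21, 30, 34]
New median = 6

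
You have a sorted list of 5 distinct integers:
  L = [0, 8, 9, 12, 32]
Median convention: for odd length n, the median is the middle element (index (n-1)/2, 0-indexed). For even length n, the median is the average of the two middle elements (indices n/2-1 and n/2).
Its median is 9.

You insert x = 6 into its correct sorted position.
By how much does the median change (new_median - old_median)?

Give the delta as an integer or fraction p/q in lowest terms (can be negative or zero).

Old median = 9
After inserting x = 6: new sorted = [0, 6, 8, 9, 12, 32]
New median = 17/2
Delta = 17/2 - 9 = -1/2

Answer: -1/2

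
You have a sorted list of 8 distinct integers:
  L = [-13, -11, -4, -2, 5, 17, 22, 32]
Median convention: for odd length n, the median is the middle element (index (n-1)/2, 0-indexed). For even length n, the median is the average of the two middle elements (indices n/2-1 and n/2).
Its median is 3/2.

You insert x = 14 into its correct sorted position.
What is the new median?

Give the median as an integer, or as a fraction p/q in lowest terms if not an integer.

Old list (sorted, length 8): [-13, -11, -4, -2, 5, 17, 22, 32]
Old median = 3/2
Insert x = 14
Old length even (8). Middle pair: indices 3,4 = -2,5.
New length odd (9). New median = single middle element.
x = 14: 5 elements are < x, 3 elements are > x.
New sorted list: [-13, -11, -4, -2, 5, 14, 17, 22, 32]
New median = 5

Answer: 5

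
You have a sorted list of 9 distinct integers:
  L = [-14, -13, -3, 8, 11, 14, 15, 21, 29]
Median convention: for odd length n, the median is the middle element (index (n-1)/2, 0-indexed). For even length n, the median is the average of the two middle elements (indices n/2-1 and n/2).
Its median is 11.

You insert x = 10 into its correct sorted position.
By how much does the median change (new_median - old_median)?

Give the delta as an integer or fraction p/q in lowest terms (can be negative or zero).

Answer: -1/2

Derivation:
Old median = 11
After inserting x = 10: new sorted = [-14, -13, -3, 8, 10, 11, 14, 15, 21, 29]
New median = 21/2
Delta = 21/2 - 11 = -1/2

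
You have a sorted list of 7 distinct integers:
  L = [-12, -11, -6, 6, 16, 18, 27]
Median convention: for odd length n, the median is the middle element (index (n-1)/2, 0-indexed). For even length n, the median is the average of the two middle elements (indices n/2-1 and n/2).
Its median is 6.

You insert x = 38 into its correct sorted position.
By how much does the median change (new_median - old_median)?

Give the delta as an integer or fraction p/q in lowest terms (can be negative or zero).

Answer: 5

Derivation:
Old median = 6
After inserting x = 38: new sorted = [-12, -11, -6, 6, 16, 18, 27, 38]
New median = 11
Delta = 11 - 6 = 5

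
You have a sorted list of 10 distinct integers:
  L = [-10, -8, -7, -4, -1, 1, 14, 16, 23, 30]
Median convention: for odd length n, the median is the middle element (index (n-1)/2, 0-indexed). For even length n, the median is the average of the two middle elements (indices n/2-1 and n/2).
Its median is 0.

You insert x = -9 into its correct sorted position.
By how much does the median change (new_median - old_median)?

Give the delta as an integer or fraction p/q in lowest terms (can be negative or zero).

Old median = 0
After inserting x = -9: new sorted = [-10, -9, -8, -7, -4, -1, 1, 14, 16, 23, 30]
New median = -1
Delta = -1 - 0 = -1

Answer: -1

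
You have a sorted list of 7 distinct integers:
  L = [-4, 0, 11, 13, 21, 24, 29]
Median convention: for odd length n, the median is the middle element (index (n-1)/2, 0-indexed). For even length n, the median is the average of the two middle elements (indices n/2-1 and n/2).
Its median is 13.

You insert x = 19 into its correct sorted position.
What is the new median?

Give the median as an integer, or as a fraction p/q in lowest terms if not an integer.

Old list (sorted, length 7): [-4, 0, 11, 13, 21, 24, 29]
Old median = 13
Insert x = 19
Old length odd (7). Middle was index 3 = 13.
New length even (8). New median = avg of two middle elements.
x = 19: 4 elements are < x, 3 elements are > x.
New sorted list: [-4, 0, 11, 13, 19, 21, 24, 29]
New median = 16

Answer: 16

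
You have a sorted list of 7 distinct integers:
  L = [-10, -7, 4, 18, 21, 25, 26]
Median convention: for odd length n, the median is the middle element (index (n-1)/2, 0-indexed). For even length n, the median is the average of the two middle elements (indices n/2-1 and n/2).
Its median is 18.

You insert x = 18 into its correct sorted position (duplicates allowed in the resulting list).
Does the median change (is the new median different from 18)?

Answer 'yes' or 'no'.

Old median = 18
Insert x = 18
New median = 18
Changed? no

Answer: no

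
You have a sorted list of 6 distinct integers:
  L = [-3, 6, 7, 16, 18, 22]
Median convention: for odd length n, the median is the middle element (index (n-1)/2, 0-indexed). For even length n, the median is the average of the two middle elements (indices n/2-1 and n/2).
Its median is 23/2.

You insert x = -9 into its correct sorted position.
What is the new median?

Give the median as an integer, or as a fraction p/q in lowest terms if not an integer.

Old list (sorted, length 6): [-3, 6, 7, 16, 18, 22]
Old median = 23/2
Insert x = -9
Old length even (6). Middle pair: indices 2,3 = 7,16.
New length odd (7). New median = single middle element.
x = -9: 0 elements are < x, 6 elements are > x.
New sorted list: [-9, -3, 6, 7, 16, 18, 22]
New median = 7

Answer: 7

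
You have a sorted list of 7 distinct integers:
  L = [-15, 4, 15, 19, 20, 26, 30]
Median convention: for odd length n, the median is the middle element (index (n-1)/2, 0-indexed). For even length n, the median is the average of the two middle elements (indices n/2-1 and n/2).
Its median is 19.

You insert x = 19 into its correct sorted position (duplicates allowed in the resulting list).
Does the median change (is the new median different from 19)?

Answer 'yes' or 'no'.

Old median = 19
Insert x = 19
New median = 19
Changed? no

Answer: no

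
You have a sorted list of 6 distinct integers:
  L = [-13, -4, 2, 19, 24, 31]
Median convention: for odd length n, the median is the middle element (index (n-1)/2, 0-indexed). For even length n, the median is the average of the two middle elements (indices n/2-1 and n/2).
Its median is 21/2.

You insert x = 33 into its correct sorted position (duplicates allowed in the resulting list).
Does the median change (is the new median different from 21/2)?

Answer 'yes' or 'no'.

Answer: yes

Derivation:
Old median = 21/2
Insert x = 33
New median = 19
Changed? yes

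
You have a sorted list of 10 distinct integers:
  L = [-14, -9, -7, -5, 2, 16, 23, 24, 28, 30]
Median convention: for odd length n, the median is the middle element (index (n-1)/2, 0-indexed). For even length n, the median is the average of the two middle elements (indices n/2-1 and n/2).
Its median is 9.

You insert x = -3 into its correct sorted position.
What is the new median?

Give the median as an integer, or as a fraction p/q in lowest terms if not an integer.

Answer: 2

Derivation:
Old list (sorted, length 10): [-14, -9, -7, -5, 2, 16, 23, 24, 28, 30]
Old median = 9
Insert x = -3
Old length even (10). Middle pair: indices 4,5 = 2,16.
New length odd (11). New median = single middle element.
x = -3: 4 elements are < x, 6 elements are > x.
New sorted list: [-14, -9, -7, -5, -3, 2, 16, 23, 24, 28, 30]
New median = 2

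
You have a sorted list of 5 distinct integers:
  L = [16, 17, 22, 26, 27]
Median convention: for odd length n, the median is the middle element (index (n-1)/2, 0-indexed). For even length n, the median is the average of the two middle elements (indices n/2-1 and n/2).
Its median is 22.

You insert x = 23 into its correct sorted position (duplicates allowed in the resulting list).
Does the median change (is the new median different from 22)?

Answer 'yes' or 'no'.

Old median = 22
Insert x = 23
New median = 45/2
Changed? yes

Answer: yes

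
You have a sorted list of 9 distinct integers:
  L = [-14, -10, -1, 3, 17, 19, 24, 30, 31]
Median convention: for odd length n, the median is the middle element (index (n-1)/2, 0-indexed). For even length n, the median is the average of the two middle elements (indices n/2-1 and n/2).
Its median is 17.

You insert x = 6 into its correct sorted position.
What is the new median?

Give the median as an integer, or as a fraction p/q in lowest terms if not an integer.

Answer: 23/2

Derivation:
Old list (sorted, length 9): [-14, -10, -1, 3, 17, 19, 24, 30, 31]
Old median = 17
Insert x = 6
Old length odd (9). Middle was index 4 = 17.
New length even (10). New median = avg of two middle elements.
x = 6: 4 elements are < x, 5 elements are > x.
New sorted list: [-14, -10, -1, 3, 6, 17, 19, 24, 30, 31]
New median = 23/2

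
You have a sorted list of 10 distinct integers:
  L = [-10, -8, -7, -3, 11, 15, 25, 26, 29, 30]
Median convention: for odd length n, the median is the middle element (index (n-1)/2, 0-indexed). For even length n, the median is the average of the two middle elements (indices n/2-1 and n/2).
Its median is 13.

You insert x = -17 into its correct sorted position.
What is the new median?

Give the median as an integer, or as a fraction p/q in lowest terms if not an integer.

Answer: 11

Derivation:
Old list (sorted, length 10): [-10, -8, -7, -3, 11, 15, 25, 26, 29, 30]
Old median = 13
Insert x = -17
Old length even (10). Middle pair: indices 4,5 = 11,15.
New length odd (11). New median = single middle element.
x = -17: 0 elements are < x, 10 elements are > x.
New sorted list: [-17, -10, -8, -7, -3, 11, 15, 25, 26, 29, 30]
New median = 11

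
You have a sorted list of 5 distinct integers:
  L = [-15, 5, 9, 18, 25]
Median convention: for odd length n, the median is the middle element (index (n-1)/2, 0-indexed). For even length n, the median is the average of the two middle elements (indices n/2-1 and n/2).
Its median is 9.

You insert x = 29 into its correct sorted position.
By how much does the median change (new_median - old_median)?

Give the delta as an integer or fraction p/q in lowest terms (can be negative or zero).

Old median = 9
After inserting x = 29: new sorted = [-15, 5, 9, 18, 25, 29]
New median = 27/2
Delta = 27/2 - 9 = 9/2

Answer: 9/2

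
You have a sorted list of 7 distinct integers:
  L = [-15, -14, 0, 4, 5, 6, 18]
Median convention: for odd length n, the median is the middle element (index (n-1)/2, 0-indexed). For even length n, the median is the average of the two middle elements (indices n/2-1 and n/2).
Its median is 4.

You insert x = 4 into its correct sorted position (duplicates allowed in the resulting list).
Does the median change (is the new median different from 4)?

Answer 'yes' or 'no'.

Old median = 4
Insert x = 4
New median = 4
Changed? no

Answer: no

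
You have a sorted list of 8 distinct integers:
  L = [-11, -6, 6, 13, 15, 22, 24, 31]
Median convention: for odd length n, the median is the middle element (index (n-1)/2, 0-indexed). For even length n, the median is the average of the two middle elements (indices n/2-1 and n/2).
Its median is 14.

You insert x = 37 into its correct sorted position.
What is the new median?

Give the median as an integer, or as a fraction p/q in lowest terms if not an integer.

Old list (sorted, length 8): [-11, -6, 6, 13, 15, 22, 24, 31]
Old median = 14
Insert x = 37
Old length even (8). Middle pair: indices 3,4 = 13,15.
New length odd (9). New median = single middle element.
x = 37: 8 elements are < x, 0 elements are > x.
New sorted list: [-11, -6, 6, 13, 15, 22, 24, 31, 37]
New median = 15

Answer: 15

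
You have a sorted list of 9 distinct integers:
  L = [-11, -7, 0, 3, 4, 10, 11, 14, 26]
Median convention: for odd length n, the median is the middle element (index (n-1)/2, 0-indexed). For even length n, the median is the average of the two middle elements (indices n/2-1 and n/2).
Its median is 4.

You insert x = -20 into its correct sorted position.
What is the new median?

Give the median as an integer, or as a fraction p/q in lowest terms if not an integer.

Answer: 7/2

Derivation:
Old list (sorted, length 9): [-11, -7, 0, 3, 4, 10, 11, 14, 26]
Old median = 4
Insert x = -20
Old length odd (9). Middle was index 4 = 4.
New length even (10). New median = avg of two middle elements.
x = -20: 0 elements are < x, 9 elements are > x.
New sorted list: [-20, -11, -7, 0, 3, 4, 10, 11, 14, 26]
New median = 7/2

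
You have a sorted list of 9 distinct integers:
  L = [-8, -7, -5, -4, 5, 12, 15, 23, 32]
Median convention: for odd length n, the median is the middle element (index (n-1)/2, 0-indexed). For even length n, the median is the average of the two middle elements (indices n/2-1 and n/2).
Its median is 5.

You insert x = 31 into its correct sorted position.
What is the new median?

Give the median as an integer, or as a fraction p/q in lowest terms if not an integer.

Answer: 17/2

Derivation:
Old list (sorted, length 9): [-8, -7, -5, -4, 5, 12, 15, 23, 32]
Old median = 5
Insert x = 31
Old length odd (9). Middle was index 4 = 5.
New length even (10). New median = avg of two middle elements.
x = 31: 8 elements are < x, 1 elements are > x.
New sorted list: [-8, -7, -5, -4, 5, 12, 15, 23, 31, 32]
New median = 17/2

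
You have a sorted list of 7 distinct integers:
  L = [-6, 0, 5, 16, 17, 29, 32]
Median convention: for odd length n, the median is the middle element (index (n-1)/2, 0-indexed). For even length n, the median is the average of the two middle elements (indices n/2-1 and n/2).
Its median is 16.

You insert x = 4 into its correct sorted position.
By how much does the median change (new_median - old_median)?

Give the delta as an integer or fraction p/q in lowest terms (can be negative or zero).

Old median = 16
After inserting x = 4: new sorted = [-6, 0, 4, 5, 16, 17, 29, 32]
New median = 21/2
Delta = 21/2 - 16 = -11/2

Answer: -11/2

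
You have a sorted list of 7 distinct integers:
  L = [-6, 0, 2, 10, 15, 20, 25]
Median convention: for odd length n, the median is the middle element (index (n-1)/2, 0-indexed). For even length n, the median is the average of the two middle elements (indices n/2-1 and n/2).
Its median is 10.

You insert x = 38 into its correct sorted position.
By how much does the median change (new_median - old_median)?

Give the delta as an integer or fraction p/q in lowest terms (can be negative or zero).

Old median = 10
After inserting x = 38: new sorted = [-6, 0, 2, 10, 15, 20, 25, 38]
New median = 25/2
Delta = 25/2 - 10 = 5/2

Answer: 5/2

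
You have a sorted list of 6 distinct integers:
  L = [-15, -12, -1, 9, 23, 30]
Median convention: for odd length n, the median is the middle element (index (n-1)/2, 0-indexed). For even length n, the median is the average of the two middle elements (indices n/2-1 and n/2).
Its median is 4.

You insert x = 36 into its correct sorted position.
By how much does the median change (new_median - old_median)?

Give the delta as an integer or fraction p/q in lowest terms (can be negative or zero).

Answer: 5

Derivation:
Old median = 4
After inserting x = 36: new sorted = [-15, -12, -1, 9, 23, 30, 36]
New median = 9
Delta = 9 - 4 = 5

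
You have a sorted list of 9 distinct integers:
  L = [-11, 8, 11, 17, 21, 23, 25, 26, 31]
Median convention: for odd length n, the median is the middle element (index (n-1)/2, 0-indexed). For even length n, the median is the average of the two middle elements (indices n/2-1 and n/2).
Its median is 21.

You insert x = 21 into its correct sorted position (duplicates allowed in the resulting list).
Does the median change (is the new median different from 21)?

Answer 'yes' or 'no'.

Answer: no

Derivation:
Old median = 21
Insert x = 21
New median = 21
Changed? no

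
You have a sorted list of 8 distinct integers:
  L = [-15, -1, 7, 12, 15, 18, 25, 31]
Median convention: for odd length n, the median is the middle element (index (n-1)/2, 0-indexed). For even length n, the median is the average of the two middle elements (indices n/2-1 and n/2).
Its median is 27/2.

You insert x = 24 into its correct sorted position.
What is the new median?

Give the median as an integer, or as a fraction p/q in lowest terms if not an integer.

Answer: 15

Derivation:
Old list (sorted, length 8): [-15, -1, 7, 12, 15, 18, 25, 31]
Old median = 27/2
Insert x = 24
Old length even (8). Middle pair: indices 3,4 = 12,15.
New length odd (9). New median = single middle element.
x = 24: 6 elements are < x, 2 elements are > x.
New sorted list: [-15, -1, 7, 12, 15, 18, 24, 25, 31]
New median = 15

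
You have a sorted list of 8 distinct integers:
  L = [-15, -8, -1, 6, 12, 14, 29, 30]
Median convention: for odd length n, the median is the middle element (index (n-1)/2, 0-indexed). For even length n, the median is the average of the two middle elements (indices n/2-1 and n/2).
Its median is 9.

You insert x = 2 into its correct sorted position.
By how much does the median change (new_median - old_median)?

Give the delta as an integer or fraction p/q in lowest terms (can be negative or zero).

Old median = 9
After inserting x = 2: new sorted = [-15, -8, -1, 2, 6, 12, 14, 29, 30]
New median = 6
Delta = 6 - 9 = -3

Answer: -3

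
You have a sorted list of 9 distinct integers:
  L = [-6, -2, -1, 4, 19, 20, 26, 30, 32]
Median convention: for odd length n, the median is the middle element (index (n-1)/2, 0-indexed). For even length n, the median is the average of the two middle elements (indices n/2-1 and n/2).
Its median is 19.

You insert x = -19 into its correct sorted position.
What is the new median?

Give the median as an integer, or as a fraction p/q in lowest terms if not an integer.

Old list (sorted, length 9): [-6, -2, -1, 4, 19, 20, 26, 30, 32]
Old median = 19
Insert x = -19
Old length odd (9). Middle was index 4 = 19.
New length even (10). New median = avg of two middle elements.
x = -19: 0 elements are < x, 9 elements are > x.
New sorted list: [-19, -6, -2, -1, 4, 19, 20, 26, 30, 32]
New median = 23/2

Answer: 23/2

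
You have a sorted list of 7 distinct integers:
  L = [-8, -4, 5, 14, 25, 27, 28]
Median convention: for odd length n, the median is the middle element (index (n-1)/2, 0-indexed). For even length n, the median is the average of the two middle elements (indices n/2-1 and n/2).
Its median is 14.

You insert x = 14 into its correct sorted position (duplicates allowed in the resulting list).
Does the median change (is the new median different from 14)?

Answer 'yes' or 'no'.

Answer: no

Derivation:
Old median = 14
Insert x = 14
New median = 14
Changed? no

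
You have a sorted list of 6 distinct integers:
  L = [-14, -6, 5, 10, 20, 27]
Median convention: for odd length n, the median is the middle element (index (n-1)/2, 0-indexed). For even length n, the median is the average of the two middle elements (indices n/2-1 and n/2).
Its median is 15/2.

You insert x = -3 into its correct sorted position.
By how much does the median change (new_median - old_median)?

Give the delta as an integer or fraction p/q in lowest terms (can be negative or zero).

Old median = 15/2
After inserting x = -3: new sorted = [-14, -6, -3, 5, 10, 20, 27]
New median = 5
Delta = 5 - 15/2 = -5/2

Answer: -5/2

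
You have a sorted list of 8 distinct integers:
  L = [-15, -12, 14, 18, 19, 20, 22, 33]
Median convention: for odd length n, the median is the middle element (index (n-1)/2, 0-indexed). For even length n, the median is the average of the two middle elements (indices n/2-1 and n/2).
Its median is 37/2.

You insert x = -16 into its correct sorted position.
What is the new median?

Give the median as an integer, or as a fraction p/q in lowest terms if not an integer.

Old list (sorted, length 8): [-15, -12, 14, 18, 19, 20, 22, 33]
Old median = 37/2
Insert x = -16
Old length even (8). Middle pair: indices 3,4 = 18,19.
New length odd (9). New median = single middle element.
x = -16: 0 elements are < x, 8 elements are > x.
New sorted list: [-16, -15, -12, 14, 18, 19, 20, 22, 33]
New median = 18

Answer: 18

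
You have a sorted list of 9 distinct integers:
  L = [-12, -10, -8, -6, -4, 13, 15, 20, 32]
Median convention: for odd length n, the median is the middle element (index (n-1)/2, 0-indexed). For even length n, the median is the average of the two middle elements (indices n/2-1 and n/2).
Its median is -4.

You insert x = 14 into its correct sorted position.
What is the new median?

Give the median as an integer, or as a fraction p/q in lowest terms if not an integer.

Old list (sorted, length 9): [-12, -10, -8, -6, -4, 13, 15, 20, 32]
Old median = -4
Insert x = 14
Old length odd (9). Middle was index 4 = -4.
New length even (10). New median = avg of two middle elements.
x = 14: 6 elements are < x, 3 elements are > x.
New sorted list: [-12, -10, -8, -6, -4, 13, 14, 15, 20, 32]
New median = 9/2

Answer: 9/2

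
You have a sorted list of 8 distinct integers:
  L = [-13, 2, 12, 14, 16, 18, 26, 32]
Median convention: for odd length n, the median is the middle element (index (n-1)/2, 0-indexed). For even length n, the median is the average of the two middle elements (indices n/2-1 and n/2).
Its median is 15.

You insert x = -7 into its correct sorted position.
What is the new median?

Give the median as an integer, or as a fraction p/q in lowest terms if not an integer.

Old list (sorted, length 8): [-13, 2, 12, 14, 16, 18, 26, 32]
Old median = 15
Insert x = -7
Old length even (8). Middle pair: indices 3,4 = 14,16.
New length odd (9). New median = single middle element.
x = -7: 1 elements are < x, 7 elements are > x.
New sorted list: [-13, -7, 2, 12, 14, 16, 18, 26, 32]
New median = 14

Answer: 14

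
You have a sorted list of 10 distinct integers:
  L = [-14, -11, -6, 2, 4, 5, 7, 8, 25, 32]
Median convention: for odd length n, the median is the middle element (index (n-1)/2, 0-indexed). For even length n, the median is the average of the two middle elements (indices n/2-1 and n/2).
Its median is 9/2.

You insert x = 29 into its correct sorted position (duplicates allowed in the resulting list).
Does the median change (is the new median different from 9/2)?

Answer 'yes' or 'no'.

Answer: yes

Derivation:
Old median = 9/2
Insert x = 29
New median = 5
Changed? yes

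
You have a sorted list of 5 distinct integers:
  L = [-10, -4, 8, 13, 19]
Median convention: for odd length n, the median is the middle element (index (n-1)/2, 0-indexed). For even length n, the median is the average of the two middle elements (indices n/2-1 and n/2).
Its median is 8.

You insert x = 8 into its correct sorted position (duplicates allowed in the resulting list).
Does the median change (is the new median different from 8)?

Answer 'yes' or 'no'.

Answer: no

Derivation:
Old median = 8
Insert x = 8
New median = 8
Changed? no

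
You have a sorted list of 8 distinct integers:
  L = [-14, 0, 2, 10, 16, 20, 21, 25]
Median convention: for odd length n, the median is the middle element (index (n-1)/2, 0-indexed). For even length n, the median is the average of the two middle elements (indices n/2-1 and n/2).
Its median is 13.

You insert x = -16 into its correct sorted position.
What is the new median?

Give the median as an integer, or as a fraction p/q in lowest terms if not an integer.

Answer: 10

Derivation:
Old list (sorted, length 8): [-14, 0, 2, 10, 16, 20, 21, 25]
Old median = 13
Insert x = -16
Old length even (8). Middle pair: indices 3,4 = 10,16.
New length odd (9). New median = single middle element.
x = -16: 0 elements are < x, 8 elements are > x.
New sorted list: [-16, -14, 0, 2, 10, 16, 20, 21, 25]
New median = 10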